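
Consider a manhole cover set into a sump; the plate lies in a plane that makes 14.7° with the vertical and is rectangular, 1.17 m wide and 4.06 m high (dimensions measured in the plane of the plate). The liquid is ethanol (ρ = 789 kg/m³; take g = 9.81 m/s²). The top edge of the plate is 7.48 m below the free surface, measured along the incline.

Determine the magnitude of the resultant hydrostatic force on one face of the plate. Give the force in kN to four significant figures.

F ≈ 338.2 kN

γ = ρg = 789 × 9.81 / 1000 = 7.74009 kN/m³.
The plate makes 14.7° with the vertical, i.e. θ = 90° − 14.7° = 75.3° to the horizontal. Measuring y along the incline from the free-surface line, vertical depth h = y·sinθ with sinθ = 0.967268.
The centroid lies 4.06/2 = 2.03 m below the top edge, so y_c = 7.48 + 2.03 = 9.51 m and h_c = 9.51 × 0.967268 = 9.19872 m.
A = 1.17 × 4.06 = 4.7502 m².
Resultant F = γ·h_c·A = 7.74009 × 9.19872 × 4.7502 = 338.209 kN.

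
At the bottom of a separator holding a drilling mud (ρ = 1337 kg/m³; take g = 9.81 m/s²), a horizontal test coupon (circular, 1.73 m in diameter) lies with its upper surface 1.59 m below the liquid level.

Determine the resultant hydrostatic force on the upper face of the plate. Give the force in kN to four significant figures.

γ = ρg = 1337 × 9.81 / 1000 = 13.11597 kN/m³.
The plate is horizontal, so pressure is uniform at p = γ·h = 13.11597 × 1.59 = 20.8544 kN/m².
A = π(0.865)² = 2.35062 m².
F = p·A = 20.8544 × 2.35062 = 49.0208 kN.

F ≈ 49.02 kN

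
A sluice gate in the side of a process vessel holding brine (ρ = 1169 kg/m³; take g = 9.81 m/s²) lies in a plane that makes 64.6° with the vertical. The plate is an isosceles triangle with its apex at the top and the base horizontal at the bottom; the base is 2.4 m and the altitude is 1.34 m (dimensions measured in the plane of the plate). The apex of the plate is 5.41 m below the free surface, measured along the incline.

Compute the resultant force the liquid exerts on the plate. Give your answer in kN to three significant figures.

γ = ρg = 1169 × 9.81 / 1000 = 11.46789 kN/m³.
The plate makes 64.6° with the vertical, i.e. θ = 90° − 64.6° = 25.4° to the horizontal. Measuring y along the incline from the free-surface line, vertical depth h = y·sinθ with sinθ = 0.428935.
With the apex up, the centroid sits 2h/3 = 2 × 1.34/3 = 0.893333 m below the apex, so y_c = 5.41 + 0.893333 = 6.30333 m and h_c = 6.30333 × 0.428935 = 2.70372 m.
A = ½ × 2.4 × 1.34 = 1.608 m².
Resultant F = γ·h_c·A = 11.46789 × 2.70372 × 1.608 = 49.8576 kN.

F ≈ 49.9 kN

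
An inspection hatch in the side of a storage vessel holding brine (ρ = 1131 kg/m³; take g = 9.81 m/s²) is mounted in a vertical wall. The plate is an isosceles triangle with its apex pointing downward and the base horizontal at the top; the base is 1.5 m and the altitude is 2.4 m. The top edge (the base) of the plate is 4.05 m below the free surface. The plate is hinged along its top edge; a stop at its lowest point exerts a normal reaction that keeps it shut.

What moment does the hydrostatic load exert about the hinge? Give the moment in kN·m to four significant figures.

M ≈ 83.88 kN·m

γ = ρg = 1131 × 9.81 / 1000 = 11.09511 kN/m³.
With the apex down, the centroid sits h/3 = 2.4/3 = 0.8 m below the base (the top edge), so the centroid depth is h_c = 4.05 + 0.8 = 4.85 m.
A = ½ × 1.5 × 2.4 = 1.8 m².
Resultant F = γ·h_c·A = 11.09511 × 4.85 × 1.8 = 96.8603 kN.
I_c = b·h³/36 = 1.5 × 2.4³/36 = 0.576 m⁴.
Centre of pressure: y_p = y_c + I_c/(y_c·A) = 4.85 + 0.576/(4.85 × 1.8) = 4.85 + 0.0659794 = 4.91598 m along the plane.
The resultant acts 0.8 + 0.0659794 = 0.865979 m (along the plate) below the hinge at the top edge, so the moment about the hinge is M = F × 0.865979 = 96.8603 × 0.865979 = 83.879 kN·m.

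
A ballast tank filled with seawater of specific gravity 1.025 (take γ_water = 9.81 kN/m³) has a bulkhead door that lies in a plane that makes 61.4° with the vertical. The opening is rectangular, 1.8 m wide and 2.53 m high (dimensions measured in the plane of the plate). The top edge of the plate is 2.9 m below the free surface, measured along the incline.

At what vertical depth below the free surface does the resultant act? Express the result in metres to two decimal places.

h_p = 2.06 m

γ = 1.025 × 9.81 = 10.05525 kN/m³.
The plate makes 61.4° with the vertical, i.e. θ = 90° − 61.4° = 28.6° to the horizontal. Measuring y along the incline from the free-surface line, vertical depth h = y·sinθ with sinθ = 0.478692.
The centroid lies 2.53/2 = 1.265 m below the top edge, so y_c = 2.9 + 1.265 = 4.165 m and h_c = 4.165 × 0.478692 = 1.99375 m.
A = 1.8 × 2.53 = 4.554 m².
Resultant F = γ·h_c·A = 10.05525 × 1.99375 × 4.554 = 91.297 kN.
I_c = b·h³/12 = 1.8 × 2.53³/12 = 2.42914 m⁴.
Centre of pressure: y_p = y_c + I_c/(y_c·A) = 4.165 + 2.42914/(4.165 × 4.554) = 4.165 + 0.128069 = 4.29307 m along the plane.
Vertically, h_p = y_p·sinθ = 4.29307 × 0.478692 = 2.05506 m.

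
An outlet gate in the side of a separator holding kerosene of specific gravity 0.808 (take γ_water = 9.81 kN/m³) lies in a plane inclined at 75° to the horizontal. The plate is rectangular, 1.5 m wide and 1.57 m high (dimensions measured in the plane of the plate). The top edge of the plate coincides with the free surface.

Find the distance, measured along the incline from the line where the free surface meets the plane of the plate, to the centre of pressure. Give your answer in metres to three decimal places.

γ = 0.808 × 9.81 = 7.92648 kN/m³.
Let θ = 75° be the plate's angle to the horizontal; measure y along the incline from where the plane meets the free surface. Vertical depth h = y·sinθ with sinθ = 0.965926.
The centroid lies 1.57/2 = 0.785 m below the top edge, so y_c = 0.785 m and h_c = 0.785 × 0.965926 = 0.758252 m.
A = 1.5 × 1.57 = 2.355 m².
Resultant F = γ·h_c·A = 7.92648 × 0.758252 × 2.355 = 14.1542 kN.
I_c = b·h³/12 = 1.5 × 1.57³/12 = 0.483737 m⁴.
Centre of pressure: y_p = y_c + I_c/(y_c·A) = 0.785 + 0.483737/(0.785 × 2.355) = 0.785 + 0.261667 = 1.04667 m along the plane.

y_p = 1.047 m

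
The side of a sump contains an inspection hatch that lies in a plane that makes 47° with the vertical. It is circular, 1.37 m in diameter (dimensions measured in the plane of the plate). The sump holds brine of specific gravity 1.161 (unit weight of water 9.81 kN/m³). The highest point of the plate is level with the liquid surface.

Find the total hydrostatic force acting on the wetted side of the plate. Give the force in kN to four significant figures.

F ≈ 7.843 kN

γ = 1.161 × 9.81 = 11.38941 kN/m³.
The plate makes 47° with the vertical, i.e. θ = 90° − 47° = 43° to the horizontal. Measuring y along the incline from the free-surface line, vertical depth h = y·sinθ with sinθ = 0.681998.
The centroid is at the centre, 0.685 m below the top of the plate, so y_c = 0.685 m and h_c = 0.685 × 0.681998 = 0.467169 m.
A = π(0.685)² = 1.47411 m².
Resultant F = γ·h_c·A = 11.38941 × 0.467169 × 1.47411 = 7.84341 kN.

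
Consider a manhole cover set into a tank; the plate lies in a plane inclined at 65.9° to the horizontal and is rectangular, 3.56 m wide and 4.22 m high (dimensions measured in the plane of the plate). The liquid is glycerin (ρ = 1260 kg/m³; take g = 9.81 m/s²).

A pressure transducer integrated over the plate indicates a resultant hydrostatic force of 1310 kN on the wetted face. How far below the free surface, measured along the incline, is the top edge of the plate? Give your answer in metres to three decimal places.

y_top ≈ 5.618 m

γ = ρg = 1260 × 9.81 / 1000 = 12.3606 kN/m³.
A = 3.56 × 4.22 = 15.0232 m².
From F = γ·h_c·A, the centroid depth is h_c = 1310/(12.3606 × 15.0232) = 7.05455 m.
Let θ = 65.9° be the plate's angle to the horizontal; measure y along the incline from where the plane meets the free surface. Vertical depth h = y·sinθ with sinθ = 0.912834.
Along the incline, y_c = h_c/sinθ = 7.05455/0.912834 = 7.72818 m.
The centroid lies 4.22/2 = 2.11 m below the top edge, so the top edge sits at y_top = 7.72818 − 2.11 = 5.61818 m along the incline.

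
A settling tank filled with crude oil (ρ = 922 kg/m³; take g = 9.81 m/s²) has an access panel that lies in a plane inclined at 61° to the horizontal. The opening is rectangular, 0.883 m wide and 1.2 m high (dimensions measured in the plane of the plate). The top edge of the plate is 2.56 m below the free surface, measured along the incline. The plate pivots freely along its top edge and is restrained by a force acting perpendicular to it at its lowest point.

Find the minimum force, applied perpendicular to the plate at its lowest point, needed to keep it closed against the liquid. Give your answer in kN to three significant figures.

P ≈ 14.1 kN

γ = ρg = 922 × 9.81 / 1000 = 9.04482 kN/m³.
Let θ = 61° be the plate's angle to the horizontal; measure y along the incline from where the plane meets the free surface. Vertical depth h = y·sinθ with sinθ = 0.874620.
The centroid lies 1.2/2 = 0.6 m below the top edge, so y_c = 2.56 + 0.6 = 3.16 m and h_c = 3.16 × 0.874620 = 2.7638 m.
A = 0.883 × 1.2 = 1.0596 m².
Resultant F = γ·h_c·A = 9.04482 × 2.7638 × 1.0596 = 26.488 kN.
I_c = b·h³/12 = 0.883 × 1.2³/12 = 0.127152 m⁴.
Centre of pressure: y_p = y_c + I_c/(y_c·A) = 3.16 + 0.127152/(3.16 × 1.0596) = 3.16 + 0.0379747 = 3.19797 m along the plane.
The resultant acts 0.6 + 0.0379747 = 0.637975 m (along the plate) below the hinge at the top edge, so the moment about the hinge is M = F × 0.637975 = 26.488 × 0.637975 = 16.8987 kN·m.
A normal force at the bottom, 1.2 m from the hinge, must supply this moment: P = 16.8987/1.2 = 14.0823 kN.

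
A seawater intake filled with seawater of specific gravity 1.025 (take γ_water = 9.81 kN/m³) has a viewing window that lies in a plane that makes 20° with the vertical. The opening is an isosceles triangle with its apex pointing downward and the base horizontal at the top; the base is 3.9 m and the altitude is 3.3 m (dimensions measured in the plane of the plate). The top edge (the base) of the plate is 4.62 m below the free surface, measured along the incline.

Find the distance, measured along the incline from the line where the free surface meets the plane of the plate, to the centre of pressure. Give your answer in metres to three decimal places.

γ = 1.025 × 9.81 = 10.05525 kN/m³.
The plate makes 20° with the vertical, i.e. θ = 90° − 20° = 70° to the horizontal. Measuring y along the incline from the free-surface line, vertical depth h = y·sinθ with sinθ = 0.939693.
With the apex down, the centroid sits h/3 = 3.3/3 = 1.1 m below the base (the top edge), so y_c = 4.62 + 1.1 = 5.72 m and h_c = 5.72 × 0.939693 = 5.37504 m.
A = ½ × 3.9 × 3.3 = 6.435 m².
Resultant F = γ·h_c·A = 10.05525 × 5.37504 × 6.435 = 347.795 kN.
I_c = b·h³/36 = 3.9 × 3.3³/36 = 3.89317 m⁴.
Centre of pressure: y_p = y_c + I_c/(y_c·A) = 5.72 + 3.89317/(5.72 × 6.435) = 5.72 + 0.105769 = 5.82577 m along the plane.

y_p = 5.826 m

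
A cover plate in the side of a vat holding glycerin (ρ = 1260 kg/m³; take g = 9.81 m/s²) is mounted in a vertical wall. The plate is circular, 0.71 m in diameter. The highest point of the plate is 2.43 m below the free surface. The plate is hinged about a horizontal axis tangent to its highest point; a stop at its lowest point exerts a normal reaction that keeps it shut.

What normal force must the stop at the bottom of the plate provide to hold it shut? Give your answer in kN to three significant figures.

P ≈ 7.03 kN

γ = ρg = 1260 × 9.81 / 1000 = 12.3606 kN/m³.
The centroid is at the centre, 0.355 m below the top of the plate, so the centroid depth is h_c = 2.43 + 0.355 = 2.785 m.
A = π(0.355)² = 0.395919 m².
Resultant F = γ·h_c·A = 12.3606 × 2.785 × 0.395919 = 13.6292 kN.
I_c = πr⁴/4 = π × 0.355⁴/4 = 0.0124739 m⁴.
Centre of pressure: y_p = y_c + I_c/(y_c·A) = 2.785 + 0.0124739/(2.785 × 0.395919) = 2.785 + 0.0113128 = 2.79631 m along the plane.
The resultant acts 0.355 + 0.0113128 = 0.366313 m (along the plate) below the hinge at the top edge, so the moment about the hinge is M = F × 0.366313 = 13.6292 × 0.366313 = 4.99255 kN·m.
A normal force at the bottom, 0.71 m from the hinge, must supply this moment: P = 4.99255/0.71 = 7.03176 kN.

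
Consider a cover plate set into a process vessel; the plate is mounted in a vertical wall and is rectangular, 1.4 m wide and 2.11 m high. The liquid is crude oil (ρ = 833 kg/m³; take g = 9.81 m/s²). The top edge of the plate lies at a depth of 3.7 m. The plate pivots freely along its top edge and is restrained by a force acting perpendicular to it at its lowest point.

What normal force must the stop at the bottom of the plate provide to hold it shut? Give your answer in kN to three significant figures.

γ = ρg = 833 × 9.81 / 1000 = 8.17173 kN/m³.
The centroid lies 2.11/2 = 1.055 m below the top edge, so the centroid depth is h_c = 3.7 + 1.055 = 4.755 m.
A = 1.4 × 2.11 = 2.954 m².
Resultant F = γ·h_c·A = 8.17173 × 4.755 × 2.954 = 114.782 kN.
I_c = b·h³/12 = 1.4 × 2.11³/12 = 1.09596 m⁴.
Centre of pressure: y_p = y_c + I_c/(y_c·A) = 4.755 + 1.09596/(4.755 × 2.954) = 4.755 + 0.078025 = 4.83303 m along the plane.
The resultant acts 1.055 + 0.078025 = 1.13302 m (along the plate) below the hinge at the top edge, so the moment about the hinge is M = F × 1.13302 = 114.782 × 1.13302 = 130.05 kN·m.
A normal force at the bottom, 2.11 m from the hinge, must supply this moment: P = 130.05/2.11 = 61.6351 kN.

P ≈ 61.6 kN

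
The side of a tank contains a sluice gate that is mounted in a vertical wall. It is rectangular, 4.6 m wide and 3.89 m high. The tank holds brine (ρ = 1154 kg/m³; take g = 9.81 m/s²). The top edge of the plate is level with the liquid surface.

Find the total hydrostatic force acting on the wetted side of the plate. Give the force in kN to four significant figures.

γ = ρg = 1154 × 9.81 / 1000 = 11.32074 kN/m³.
The centroid lies 3.89/2 = 1.945 m below the top edge, so the centroid depth is h_c = 1.945 m.
A = 4.6 × 3.89 = 17.894 m².
Resultant F = γ·h_c·A = 11.32074 × 1.945 × 17.894 = 394.005 kN.

F ≈ 394.0 kN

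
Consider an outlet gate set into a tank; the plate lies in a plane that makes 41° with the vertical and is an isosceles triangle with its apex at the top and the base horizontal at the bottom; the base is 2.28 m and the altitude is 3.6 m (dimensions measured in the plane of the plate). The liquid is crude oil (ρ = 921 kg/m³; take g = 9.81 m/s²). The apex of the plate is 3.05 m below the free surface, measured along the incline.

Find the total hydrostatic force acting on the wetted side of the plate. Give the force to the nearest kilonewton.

F ≈ 153 kN

γ = ρg = 921 × 9.81 / 1000 = 9.03501 kN/m³.
The plate makes 41° with the vertical, i.e. θ = 90° − 41° = 49° to the horizontal. Measuring y along the incline from the free-surface line, vertical depth h = y·sinθ with sinθ = 0.754710.
With the apex up, the centroid sits 2h/3 = 2 × 3.6/3 = 2.4 m below the apex, so y_c = 3.05 + 2.4 = 5.45 m and h_c = 5.45 × 0.754710 = 4.11317 m.
A = ½ × 2.28 × 3.6 = 4.104 m².
Resultant F = γ·h_c·A = 9.03501 × 4.11317 × 4.104 = 152.515 kN.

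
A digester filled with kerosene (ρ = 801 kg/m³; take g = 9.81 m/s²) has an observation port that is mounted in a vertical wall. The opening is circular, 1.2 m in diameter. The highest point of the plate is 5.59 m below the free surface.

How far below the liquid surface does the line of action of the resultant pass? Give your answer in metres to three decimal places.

γ = ρg = 801 × 9.81 / 1000 = 7.85781 kN/m³.
The centroid is at the centre, 0.6 m below the top of the plate, so the centroid depth is h_c = 5.59 + 0.6 = 6.19 m.
A = π(0.6)² = 1.13097 m².
Resultant F = γ·h_c·A = 7.85781 × 6.19 × 1.13097 = 55.0102 kN.
I_c = πr⁴/4 = π × 0.6⁴/4 = 0.101788 m⁴.
Centre of pressure: y_p = y_c + I_c/(y_c·A) = 6.19 + 0.101788/(6.19 × 1.13097) = 6.19 + 0.0145397 = 6.20454 m along the plane.

h_p = 6.205 m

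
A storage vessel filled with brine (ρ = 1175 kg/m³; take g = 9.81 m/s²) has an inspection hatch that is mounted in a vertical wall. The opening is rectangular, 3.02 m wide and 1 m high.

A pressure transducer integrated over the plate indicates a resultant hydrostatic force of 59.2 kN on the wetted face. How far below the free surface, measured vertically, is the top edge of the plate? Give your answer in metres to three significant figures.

γ = ρg = 1175 × 9.81 / 1000 = 11.52675 kN/m³.
A = 3.02 × 1 = 3.02 m².
From F = γ·h_c·A, the centroid depth is h_c = 59.2/(11.52675 × 3.02) = 1.70062 m.
The centroid lies 1/2 = 0.5 m below the top edge, so the top edge sits at h_top = 1.70062 − 0.5 = 1.20062 m below the surface.

d_top ≈ 1.20 m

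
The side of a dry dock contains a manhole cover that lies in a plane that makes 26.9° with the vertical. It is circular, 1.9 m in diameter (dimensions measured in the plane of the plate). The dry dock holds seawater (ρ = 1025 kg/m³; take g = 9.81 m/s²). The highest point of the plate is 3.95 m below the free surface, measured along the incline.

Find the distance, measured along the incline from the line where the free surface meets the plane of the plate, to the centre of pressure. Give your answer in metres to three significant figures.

y_p = 4.95 m

γ = ρg = 1025 × 9.81 / 1000 = 10.05525 kN/m³.
The plate makes 26.9° with the vertical, i.e. θ = 90° − 26.9° = 63.1° to the horizontal. Measuring y along the incline from the free-surface line, vertical depth h = y·sinθ with sinθ = 0.891798.
The centroid is at the centre, 0.95 m below the top of the plate, so y_c = 3.95 + 0.95 = 4.9 m and h_c = 4.9 × 0.891798 = 4.36981 m.
A = π(0.95)² = 2.83529 m².
Resultant F = γ·h_c·A = 10.05525 × 4.36981 × 2.83529 = 124.581 kN.
I_c = πr⁴/4 = π × 0.95⁴/4 = 0.639712 m⁴.
Centre of pressure: y_p = y_c + I_c/(y_c·A) = 4.9 + 0.639712/(4.9 × 2.83529) = 4.9 + 0.0460459 = 4.94605 m along the plane.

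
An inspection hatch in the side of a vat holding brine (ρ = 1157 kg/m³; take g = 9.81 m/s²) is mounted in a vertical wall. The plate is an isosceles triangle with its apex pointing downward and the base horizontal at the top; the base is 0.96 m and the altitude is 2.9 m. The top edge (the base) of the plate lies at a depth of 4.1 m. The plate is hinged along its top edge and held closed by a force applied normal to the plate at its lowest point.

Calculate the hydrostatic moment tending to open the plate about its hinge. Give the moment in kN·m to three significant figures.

γ = ρg = 1157 × 9.81 / 1000 = 11.35017 kN/m³.
With the apex down, the centroid sits h/3 = 2.9/3 = 0.966667 m below the base (the top edge), so the centroid depth is h_c = 4.1 + 0.966667 = 5.06667 m.
A = ½ × 0.96 × 2.9 = 1.392 m².
Resultant F = γ·h_c·A = 11.35017 × 5.06667 × 1.392 = 80.0505 kN.
I_c = b·h³/36 = 0.96 × 2.9³/36 = 0.650373 m⁴.
Centre of pressure: y_p = y_c + I_c/(y_c·A) = 5.06667 + 0.650373/(5.06667 × 1.392) = 5.06667 + 0.0922148 = 5.15888 m along the plane.
The resultant acts 0.966667 + 0.0922148 = 1.05888 m (along the plate) below the hinge at the top edge, so the moment about the hinge is M = F × 1.05888 = 80.0505 × 1.05888 = 84.7639 kN·m.

M ≈ 84.8 kN·m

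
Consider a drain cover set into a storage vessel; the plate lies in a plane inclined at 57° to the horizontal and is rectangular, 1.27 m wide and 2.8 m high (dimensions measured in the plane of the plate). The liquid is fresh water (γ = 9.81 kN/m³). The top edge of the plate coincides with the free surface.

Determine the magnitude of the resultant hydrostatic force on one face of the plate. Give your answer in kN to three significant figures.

γ = 9.81 kN/m³.
Let θ = 57° be the plate's angle to the horizontal; measure y along the incline from where the plane meets the free surface. Vertical depth h = y·sinθ with sinθ = 0.838671.
The centroid lies 2.8/2 = 1.4 m below the top edge, so y_c = 1.4 m and h_c = 1.4 × 0.838671 = 1.17414 m.
A = 1.27 × 2.8 = 3.556 m².
Resultant F = γ·h_c·A = 9.81 × 1.17414 × 3.556 = 40.9591 kN.

F ≈ 41.0 kN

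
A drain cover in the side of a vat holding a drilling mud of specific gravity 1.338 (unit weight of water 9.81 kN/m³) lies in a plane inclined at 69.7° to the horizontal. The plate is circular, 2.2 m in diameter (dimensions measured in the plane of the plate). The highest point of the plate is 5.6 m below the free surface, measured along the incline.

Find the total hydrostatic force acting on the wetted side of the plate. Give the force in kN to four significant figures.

F ≈ 313.5 kN

γ = 1.338 × 9.81 = 13.12578 kN/m³.
Let θ = 69.7° be the plate's angle to the horizontal; measure y along the incline from where the plane meets the free surface. Vertical depth h = y·sinθ with sinθ = 0.937889.
The centroid is at the centre, 1.1 m below the top of the plate, so y_c = 5.6 + 1.1 = 6.7 m and h_c = 6.7 × 0.937889 = 6.28386 m.
A = π(1.1)² = 3.80133 m².
Resultant F = γ·h_c·A = 13.12578 × 6.28386 × 3.80133 = 313.536 kN.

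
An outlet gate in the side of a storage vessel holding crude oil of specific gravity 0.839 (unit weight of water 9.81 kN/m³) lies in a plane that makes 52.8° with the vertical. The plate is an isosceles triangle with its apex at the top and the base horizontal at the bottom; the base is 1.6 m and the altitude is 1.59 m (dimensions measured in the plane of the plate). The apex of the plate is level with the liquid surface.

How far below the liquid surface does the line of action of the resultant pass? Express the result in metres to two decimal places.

γ = 0.839 × 9.81 = 8.23059 kN/m³.
The plate makes 52.8° with the vertical, i.e. θ = 90° − 52.8° = 37.2° to the horizontal. Measuring y along the incline from the free-surface line, vertical depth h = y·sinθ with sinθ = 0.604599.
With the apex up, the centroid sits 2h/3 = 2 × 1.59/3 = 1.06 m below the apex, so y_c = 1.06 m and h_c = 1.06 × 0.604599 = 0.640875 m.
A = ½ × 1.6 × 1.59 = 1.272 m².
Resultant F = γ·h_c·A = 8.23059 × 0.640875 × 1.272 = 6.70952 kN.
I_c = b·h³/36 = 1.6 × 1.59³/36 = 0.178652 m⁴.
Centre of pressure: y_p = y_c + I_c/(y_c·A) = 1.06 + 0.178652/(1.06 × 1.272) = 1.06 + 0.1325 = 1.1925 m along the plane.
Vertically, h_p = y_p·sinθ = 1.1925 × 0.604599 = 0.720984 m.

h_p = 0.72 m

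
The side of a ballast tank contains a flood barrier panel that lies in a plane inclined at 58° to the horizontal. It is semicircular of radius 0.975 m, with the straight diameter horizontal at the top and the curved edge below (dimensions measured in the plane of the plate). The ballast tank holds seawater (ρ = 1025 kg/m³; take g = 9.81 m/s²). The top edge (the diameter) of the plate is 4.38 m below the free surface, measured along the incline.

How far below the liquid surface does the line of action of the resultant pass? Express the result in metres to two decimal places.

γ = ρg = 1025 × 9.81 / 1000 = 10.05525 kN/m³.
Let θ = 58° be the plate's angle to the horizontal; measure y along the incline from where the plane meets the free surface. Vertical depth h = y·sinθ with sinθ = 0.848048.
The centroid of a semicircle lies 4r/(3π) = 0.413803 m from the diameter, here below the top edge, so y_c = 4.38 + 0.413803 = 4.7938 m and h_c = 4.7938 × 0.848048 = 4.06537 m.
A = πr²/2 = π × 0.975²/2 = 1.49324 m².
Resultant F = γ·h_c·A = 10.05525 × 4.06537 × 1.49324 = 61.0411 kN.
I_c = (π/8 − 8/(9π))·r⁴ = 0.109757 × 0.975⁴ = 0.0991861 m⁴.
Centre of pressure: y_p = y_c + I_c/(y_c·A) = 4.7938 + 0.0991861/(4.7938 × 1.49324) = 4.7938 + 0.0138561 = 4.80766 m along the plane.
Vertically, h_p = y_p·sinθ = 4.80766 × 0.848048 = 4.07713 m.

h_p = 4.08 m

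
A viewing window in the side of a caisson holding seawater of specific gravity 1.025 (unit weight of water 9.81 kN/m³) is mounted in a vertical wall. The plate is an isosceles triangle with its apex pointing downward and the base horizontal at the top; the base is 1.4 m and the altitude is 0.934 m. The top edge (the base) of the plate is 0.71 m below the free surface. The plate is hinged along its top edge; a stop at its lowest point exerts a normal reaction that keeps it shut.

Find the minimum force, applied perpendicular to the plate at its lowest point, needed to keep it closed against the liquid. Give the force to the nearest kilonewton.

γ = 1.025 × 9.81 = 10.05525 kN/m³.
With the apex down, the centroid sits h/3 = 0.934/3 = 0.311333 m below the base (the top edge), so the centroid depth is h_c = 0.71 + 0.311333 = 1.02133 m.
A = ½ × 1.4 × 0.934 = 0.6538 m².
Resultant F = γ·h_c·A = 10.05525 × 1.02133 × 0.6538 = 6.71435 kN.
I_c = b·h³/36 = 1.4 × 0.934³/36 = 0.0316859 m⁴.
Centre of pressure: y_p = y_c + I_c/(y_c·A) = 1.02133 + 0.0316859/(1.02133 × 0.6538) = 1.02133 + 0.0474521 = 1.06878 m along the plane.
The resultant acts 0.311333 + 0.0474521 = 0.358785 m (along the plate) below the hinge at the top edge, so the moment about the hinge is M = F × 0.358785 = 6.71435 × 0.358785 = 2.40901 kN·m.
A normal force at the bottom, 0.934 m from the hinge, must supply this moment: P = 2.40901/0.934 = 2.57924 kN.

P ≈ 3 kN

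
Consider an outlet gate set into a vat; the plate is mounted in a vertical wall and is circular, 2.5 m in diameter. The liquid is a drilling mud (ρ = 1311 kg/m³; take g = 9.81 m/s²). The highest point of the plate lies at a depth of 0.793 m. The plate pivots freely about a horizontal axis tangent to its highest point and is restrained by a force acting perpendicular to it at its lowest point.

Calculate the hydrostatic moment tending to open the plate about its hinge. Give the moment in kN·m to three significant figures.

M ≈ 186 kN·m

γ = ρg = 1311 × 9.81 / 1000 = 12.86091 kN/m³.
The centroid is at the centre, 1.25 m below the top of the plate, so the centroid depth is h_c = 0.793 + 1.25 = 2.043 m.
A = π(1.25)² = 4.90874 m².
Resultant F = γ·h_c·A = 12.86091 × 2.043 × 4.90874 = 128.976 kN.
I_c = πr⁴/4 = π × 1.25⁴/4 = 1.91748 m⁴.
Centre of pressure: y_p = y_c + I_c/(y_c·A) = 2.043 + 1.91748/(2.043 × 4.90874) = 2.043 + 0.191202 = 2.2342 m along the plane.
The resultant acts 1.25 + 0.191202 = 1.4412 m (along the plate) below the hinge at the top edge, so the moment about the hinge is M = F × 1.4412 = 128.976 × 1.4412 = 185.88 kN·m.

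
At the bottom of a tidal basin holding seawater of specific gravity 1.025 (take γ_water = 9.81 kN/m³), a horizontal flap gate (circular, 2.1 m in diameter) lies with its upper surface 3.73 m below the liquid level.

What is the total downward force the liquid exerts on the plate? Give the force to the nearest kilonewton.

γ = 1.025 × 9.81 = 10.05525 kN/m³.
The plate is horizontal, so pressure is uniform at p = γ·h = 10.05525 × 3.73 = 37.5061 kN/m².
A = π(1.05)² = 3.46361 m².
F = p·A = 37.5061 × 3.46361 = 129.907 kN.

F ≈ 130 kN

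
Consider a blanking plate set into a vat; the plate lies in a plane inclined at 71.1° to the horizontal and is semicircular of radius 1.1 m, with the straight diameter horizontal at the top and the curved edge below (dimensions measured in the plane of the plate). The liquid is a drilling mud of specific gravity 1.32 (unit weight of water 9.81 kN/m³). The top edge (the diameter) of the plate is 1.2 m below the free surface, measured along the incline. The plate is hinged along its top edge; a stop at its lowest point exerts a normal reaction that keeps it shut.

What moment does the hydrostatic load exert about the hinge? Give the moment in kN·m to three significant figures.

γ = 1.32 × 9.81 = 12.9492 kN/m³.
Let θ = 71.1° be the plate's angle to the horizontal; measure y along the incline from where the plane meets the free surface. Vertical depth h = y·sinθ with sinθ = 0.946085.
The centroid of a semicircle lies 4r/(3π) = 0.466854 m from the diameter, here below the top edge, so y_c = 1.2 + 0.466854 = 1.66685 m and h_c = 1.66685 × 0.946085 = 1.57698 m.
A = πr²/2 = π × 1.1²/2 = 1.90066 m².
Resultant F = γ·h_c·A = 12.9492 × 1.57698 × 1.90066 = 38.8127 kN.
I_c = (π/8 − 8/(9π))·r⁴ = 0.109757 × 1.1⁴ = 0.160695 m⁴.
Centre of pressure: y_p = y_c + I_c/(y_c·A) = 1.66685 + 0.160695/(1.66685 × 1.90066) = 1.66685 + 0.0507226 = 1.71757 m along the plane.
The resultant acts 0.466854 + 0.0507226 = 0.517577 m (along the plate) below the hinge at the top edge, so the moment about the hinge is M = F × 0.517577 = 38.8127 × 0.517577 = 20.0886 kN·m.

M ≈ 20.1 kN·m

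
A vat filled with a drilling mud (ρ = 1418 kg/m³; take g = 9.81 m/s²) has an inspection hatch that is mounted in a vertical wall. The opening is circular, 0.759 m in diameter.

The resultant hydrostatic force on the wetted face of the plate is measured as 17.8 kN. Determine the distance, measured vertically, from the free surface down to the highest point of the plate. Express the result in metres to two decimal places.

d_top ≈ 2.45 m

γ = ρg = 1418 × 9.81 / 1000 = 13.91058 kN/m³.
A = π(0.3795)² = 0.452453 m².
From F = γ·h_c·A, the centroid depth is h_c = 17.8/(13.91058 × 0.452453) = 2.82814 m.
The centroid is at the centre, 0.3795 m below the top of the plate, so the highest point sits at h_top = 2.82814 − 0.3795 = 2.44864 m below the surface.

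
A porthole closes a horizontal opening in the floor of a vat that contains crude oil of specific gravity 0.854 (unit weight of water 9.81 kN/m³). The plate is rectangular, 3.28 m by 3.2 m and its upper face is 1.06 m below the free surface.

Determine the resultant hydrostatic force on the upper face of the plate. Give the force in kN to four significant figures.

F ≈ 93.21 kN

γ = 0.854 × 9.81 = 8.37774 kN/m³.
The plate is horizontal, so pressure is uniform at p = γ·h = 8.37774 × 1.06 = 8.8804 kN/m².
A = 3.28 × 3.2 = 10.496 m².
F = p·A = 8.8804 × 10.496 = 93.2087 kN.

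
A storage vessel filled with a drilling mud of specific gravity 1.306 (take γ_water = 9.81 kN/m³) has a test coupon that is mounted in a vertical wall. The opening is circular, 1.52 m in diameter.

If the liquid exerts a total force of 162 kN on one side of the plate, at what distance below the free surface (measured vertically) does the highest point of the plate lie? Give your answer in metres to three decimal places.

γ = 1.306 × 9.81 = 12.81186 kN/m³.
A = π(0.76)² = 1.81458 m².
From F = γ·h_c·A, the centroid depth is h_c = 162/(12.81186 × 1.81458) = 6.9683 m.
The centroid is at the centre, 0.76 m below the top of the plate, so the highest point sits at h_top = 6.9683 − 0.76 = 6.2083 m below the surface.

d_top ≈ 6.208 m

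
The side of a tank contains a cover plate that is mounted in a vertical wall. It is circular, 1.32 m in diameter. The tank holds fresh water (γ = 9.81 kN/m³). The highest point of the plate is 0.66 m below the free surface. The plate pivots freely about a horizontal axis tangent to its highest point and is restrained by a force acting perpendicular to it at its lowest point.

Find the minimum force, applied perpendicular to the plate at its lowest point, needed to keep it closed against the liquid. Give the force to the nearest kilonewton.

P ≈ 10 kN

γ = 9.81 kN/m³.
The centroid is at the centre, 0.66 m below the top of the plate, so the centroid depth is h_c = 0.66 + 0.66 = 1.32 m.
A = π(0.66)² = 1.36848 m².
Resultant F = γ·h_c·A = 9.81 × 1.32 × 1.36848 = 17.7207 kN.
I_c = πr⁴/4 = π × 0.66⁴/4 = 0.149027 m⁴.
Centre of pressure: y_p = y_c + I_c/(y_c·A) = 1.32 + 0.149027/(1.32 × 1.36848) = 1.32 + 0.0824997 = 1.4025 m along the plane.
The resultant acts 0.66 + 0.0824997 = 0.7425 m (along the plate) below the hinge at the top edge, so the moment about the hinge is M = F × 0.7425 = 17.7207 × 0.7425 = 13.1576 kN·m.
A normal force at the bottom, 1.32 m from the hinge, must supply this moment: P = 13.1576/1.32 = 9.96788 kN.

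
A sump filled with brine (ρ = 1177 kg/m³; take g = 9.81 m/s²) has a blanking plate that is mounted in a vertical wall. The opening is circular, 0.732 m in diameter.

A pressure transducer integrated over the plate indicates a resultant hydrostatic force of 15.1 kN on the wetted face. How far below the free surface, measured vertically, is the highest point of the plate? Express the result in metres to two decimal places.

γ = ρg = 1177 × 9.81 / 1000 = 11.54637 kN/m³.
A = π(0.366)² = 0.420835 m².
From F = γ·h_c·A, the centroid depth is h_c = 15.1/(11.54637 × 0.420835) = 3.10756 m.
The centroid is at the centre, 0.366 m below the top of the plate, so the highest point sits at h_top = 3.10756 − 0.366 = 2.74156 m below the surface.

d_top ≈ 2.74 m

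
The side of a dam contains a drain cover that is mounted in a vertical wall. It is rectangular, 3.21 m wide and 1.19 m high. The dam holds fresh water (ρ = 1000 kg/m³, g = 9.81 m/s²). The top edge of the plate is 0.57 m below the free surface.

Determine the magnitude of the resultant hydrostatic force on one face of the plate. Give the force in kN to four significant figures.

F ≈ 43.66 kN

γ = ρg = 1000 × 9.81 = 9810 N/m³ = 9.81 kN/m³.
The centroid lies 1.19/2 = 0.595 m below the top edge, so the centroid depth is h_c = 0.57 + 0.595 = 1.165 m.
A = 3.21 × 1.19 = 3.8199 m².
Resultant F = γ·h_c·A = 9.81 × 1.165 × 3.8199 = 43.6563 kN.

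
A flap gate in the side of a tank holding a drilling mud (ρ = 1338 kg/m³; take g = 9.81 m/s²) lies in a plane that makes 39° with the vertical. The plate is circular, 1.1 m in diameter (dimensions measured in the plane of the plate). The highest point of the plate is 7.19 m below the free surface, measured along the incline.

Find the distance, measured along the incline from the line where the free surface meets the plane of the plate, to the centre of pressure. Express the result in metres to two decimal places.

γ = ρg = 1338 × 9.81 / 1000 = 13.12578 kN/m³.
The plate makes 39° with the vertical, i.e. θ = 90° − 39° = 51° to the horizontal. Measuring y along the incline from the free-surface line, vertical depth h = y·sinθ with sinθ = 0.777146.
The centroid is at the centre, 0.55 m below the top of the plate, so y_c = 7.19 + 0.55 = 7.74 m and h_c = 7.74 × 0.777146 = 6.01511 m.
A = π(0.55)² = 0.950332 m².
Resultant F = γ·h_c·A = 13.12578 × 6.01511 × 0.950332 = 75.0316 kN.
I_c = πr⁴/4 = π × 0.55⁴/4 = 0.0718688 m⁴.
Centre of pressure: y_p = y_c + I_c/(y_c·A) = 7.74 + 0.0718688/(7.74 × 0.950332) = 7.74 + 0.00977066 = 7.74977 m along the plane.

y_p = 7.75 m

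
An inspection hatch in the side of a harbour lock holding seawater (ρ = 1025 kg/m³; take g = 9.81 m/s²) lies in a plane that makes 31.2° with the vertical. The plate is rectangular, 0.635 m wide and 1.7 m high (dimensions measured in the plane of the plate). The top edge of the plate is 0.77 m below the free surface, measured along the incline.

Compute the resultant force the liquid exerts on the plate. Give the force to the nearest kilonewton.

F ≈ 15 kN

γ = ρg = 1025 × 9.81 / 1000 = 10.05525 kN/m³.
The plate makes 31.2° with the vertical, i.e. θ = 90° − 31.2° = 58.8° to the horizontal. Measuring y along the incline from the free-surface line, vertical depth h = y·sinθ with sinθ = 0.855364.
The centroid lies 1.7/2 = 0.85 m below the top edge, so y_c = 0.77 + 0.85 = 1.62 m and h_c = 1.62 × 0.855364 = 1.38569 m.
A = 0.635 × 1.7 = 1.0795 m².
Resultant F = γ·h_c·A = 10.05525 × 1.38569 × 1.0795 = 15.0412 kN.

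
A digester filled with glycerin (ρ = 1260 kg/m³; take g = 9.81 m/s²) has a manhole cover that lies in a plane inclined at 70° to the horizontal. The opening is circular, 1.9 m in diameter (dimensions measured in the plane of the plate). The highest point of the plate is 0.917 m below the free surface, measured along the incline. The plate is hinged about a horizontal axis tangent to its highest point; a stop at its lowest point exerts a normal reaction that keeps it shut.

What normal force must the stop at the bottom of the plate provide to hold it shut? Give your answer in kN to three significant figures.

γ = ρg = 1260 × 9.81 / 1000 = 12.3606 kN/m³.
Let θ = 70° be the plate's angle to the horizontal; measure y along the incline from where the plane meets the free surface. Vertical depth h = y·sinθ with sinθ = 0.939693.
The centroid is at the centre, 0.95 m below the top of the plate, so y_c = 0.917 + 0.95 = 1.867 m and h_c = 1.867 × 0.939693 = 1.75441 m.
A = π(0.95)² = 2.83529 m².
Resultant F = γ·h_c·A = 12.3606 × 1.75441 × 2.83529 = 61.4849 kN.
I_c = πr⁴/4 = π × 0.95⁴/4 = 0.639712 m⁴.
Centre of pressure: y_p = y_c + I_c/(y_c·A) = 1.867 + 0.639712/(1.867 × 2.83529) = 1.867 + 0.120849 = 1.98785 m along the plane.
The resultant acts 0.95 + 0.120849 = 1.07085 m (along the plate) below the hinge at the top edge, so the moment about the hinge is M = F × 1.07085 = 61.4849 × 1.07085 = 65.8411 kN·m.
A normal force at the bottom, 1.9 m from the hinge, must supply this moment: P = 65.8411/1.9 = 34.6532 kN.

P ≈ 34.7 kN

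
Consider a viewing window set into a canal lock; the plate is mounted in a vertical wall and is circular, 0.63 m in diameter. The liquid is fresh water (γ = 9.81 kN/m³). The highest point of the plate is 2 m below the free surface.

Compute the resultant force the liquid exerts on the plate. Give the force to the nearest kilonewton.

F ≈ 7 kN

γ = 9.81 kN/m³.
The centroid is at the centre, 0.315 m below the top of the plate, so the centroid depth is h_c = 2 + 0.315 = 2.315 m.
A = π(0.315)² = 0.311725 m².
Resultant F = γ·h_c·A = 9.81 × 2.315 × 0.311725 = 7.07932 kN.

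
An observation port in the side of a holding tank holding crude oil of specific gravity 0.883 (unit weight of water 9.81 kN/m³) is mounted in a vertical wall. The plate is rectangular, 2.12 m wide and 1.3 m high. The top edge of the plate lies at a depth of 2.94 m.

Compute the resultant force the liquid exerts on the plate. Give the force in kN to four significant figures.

γ = 0.883 × 9.81 = 8.66223 kN/m³.
The centroid lies 1.3/2 = 0.65 m below the top edge, so the centroid depth is h_c = 2.94 + 0.65 = 3.59 m.
A = 2.12 × 1.3 = 2.756 m².
Resultant F = γ·h_c·A = 8.66223 × 3.59 × 2.756 = 85.7045 kN.

F ≈ 85.70 kN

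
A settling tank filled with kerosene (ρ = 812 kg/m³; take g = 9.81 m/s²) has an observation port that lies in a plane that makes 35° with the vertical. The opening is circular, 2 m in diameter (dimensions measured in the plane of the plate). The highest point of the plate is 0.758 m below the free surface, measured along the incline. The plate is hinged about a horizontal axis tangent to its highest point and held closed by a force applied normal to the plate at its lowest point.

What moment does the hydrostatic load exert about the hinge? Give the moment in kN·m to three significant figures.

M ≈ 41.2 kN·m

γ = ρg = 812 × 9.81 / 1000 = 7.96572 kN/m³.
The plate makes 35° with the vertical, i.e. θ = 90° − 35° = 55° to the horizontal. Measuring y along the incline from the free-surface line, vertical depth h = y·sinθ with sinθ = 0.819152.
The centroid is at the centre, 1 m below the top of the plate, so y_c = 0.758 + 1 = 1.758 m and h_c = 1.758 × 0.819152 = 1.44007 m.
A = π(1)² = 3.14159 m².
Resultant F = γ·h_c·A = 7.96572 × 1.44007 × 3.14159 = 36.0378 kN.
I_c = πr⁴/4 = π × 1⁴/4 = 0.785398 m⁴.
Centre of pressure: y_p = y_c + I_c/(y_c·A) = 1.758 + 0.785398/(1.758 × 3.14159) = 1.758 + 0.142207 = 1.90021 m along the plane.
The resultant acts 1 + 0.142207 = 1.14221 m (along the plate) below the hinge at the top edge, so the moment about the hinge is M = F × 1.14221 = 36.0378 × 1.14221 = 41.1627 kN·m.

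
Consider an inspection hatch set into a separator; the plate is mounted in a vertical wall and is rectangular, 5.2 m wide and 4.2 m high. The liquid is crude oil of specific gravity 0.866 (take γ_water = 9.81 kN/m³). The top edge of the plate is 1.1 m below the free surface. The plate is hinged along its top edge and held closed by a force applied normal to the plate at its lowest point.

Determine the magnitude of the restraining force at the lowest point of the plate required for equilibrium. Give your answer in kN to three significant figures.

γ = 0.866 × 9.81 = 8.49546 kN/m³.
The centroid lies 4.2/2 = 2.1 m below the top edge, so the centroid depth is h_c = 1.1 + 2.1 = 3.2 m.
A = 5.2 × 4.2 = 21.84 m².
Resultant F = γ·h_c·A = 8.49546 × 3.2 × 21.84 = 593.731 kN.
I_c = b·h³/12 = 5.2 × 4.2³/12 = 32.1048 m⁴.
Centre of pressure: y_p = y_c + I_c/(y_c·A) = 3.2 + 32.1048/(3.2 × 21.84) = 3.2 + 0.459375 = 3.65938 m along the plane.
The resultant acts 2.1 + 0.459375 = 2.55938 m (along the plate) below the hinge at the top edge, so the moment about the hinge is M = F × 2.55938 = 593.731 × 2.55938 = 1519.58 kN·m.
A normal force at the bottom, 4.2 m from the hinge, must supply this moment: P = 1519.58/4.2 = 361.805 kN.

P ≈ 362 kN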